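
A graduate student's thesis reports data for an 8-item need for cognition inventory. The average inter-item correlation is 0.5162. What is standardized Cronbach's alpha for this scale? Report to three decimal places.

standardized Cronbach's alpha = 0.895

Standardized α = k·r̄ / (1 + (k−1)·r̄) = 8 × 0.5162 / (1 + 7 × 0.5162)
  = 4.1296 / 4.6134 = 0.895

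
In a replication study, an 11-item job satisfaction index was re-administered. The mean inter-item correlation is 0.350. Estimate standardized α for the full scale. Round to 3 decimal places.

Standardized α = k·r̄ / (1 + (k−1)·r̄) = 11 × 0.350 / (1 + 10 × 0.350)
  = 3.8500 / 4.5000 = 0.856

α = 0.856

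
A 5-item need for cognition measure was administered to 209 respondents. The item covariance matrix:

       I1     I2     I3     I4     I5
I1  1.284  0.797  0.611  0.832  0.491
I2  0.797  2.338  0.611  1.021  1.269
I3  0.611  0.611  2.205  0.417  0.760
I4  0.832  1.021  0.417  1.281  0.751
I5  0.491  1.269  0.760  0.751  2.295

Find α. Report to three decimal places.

α = 0.771

Σσᵢ² = 1.284 + 2.338 + 2.205 + 1.281 + 2.295 = 9.403
Sum of the distinct covariances = 7.560
σ²_T = 9.403 + 2 × 7.560 = 24.523
α = (k/(k−1))·(1 − Σσᵢ²/σ²_T) = (5/4)·(1 − 9.403/24.523) = 0.771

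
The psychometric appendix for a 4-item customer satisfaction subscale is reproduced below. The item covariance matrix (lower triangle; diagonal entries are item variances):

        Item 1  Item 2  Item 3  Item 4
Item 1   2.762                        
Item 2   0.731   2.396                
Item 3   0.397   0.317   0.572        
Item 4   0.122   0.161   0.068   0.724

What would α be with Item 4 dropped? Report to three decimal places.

Remaining items: Item 1, Item 2, Item 3 (k = 3).
ΣVar(i) = 2.762 + 2.396 + 0.572 = 5.730
σ²_total = 5.730 + 2 × 1.445 = 8.620
α (item deleted) = (3/2)·(1 − 5.730/8.620) = 0.503

α = 0.503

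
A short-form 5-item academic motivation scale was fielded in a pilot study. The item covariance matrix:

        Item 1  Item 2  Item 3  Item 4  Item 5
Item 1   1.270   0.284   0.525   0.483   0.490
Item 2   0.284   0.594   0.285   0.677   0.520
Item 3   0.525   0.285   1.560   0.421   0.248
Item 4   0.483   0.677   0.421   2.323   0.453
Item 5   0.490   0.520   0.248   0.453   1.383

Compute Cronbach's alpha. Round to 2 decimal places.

sum of item variances = 1.270 + 0.594 + 1.560 + 2.323 + 1.383 = 7.130
Sum of the distinct covariances = 4.386
Var(T) = 7.130 + 2 × 4.386 = 15.902
α = (k/(k−1))·(1 − sum of item variances/Var(T)) = (5/4)·(1 − 7.130/15.902) = 0.69

α = 0.69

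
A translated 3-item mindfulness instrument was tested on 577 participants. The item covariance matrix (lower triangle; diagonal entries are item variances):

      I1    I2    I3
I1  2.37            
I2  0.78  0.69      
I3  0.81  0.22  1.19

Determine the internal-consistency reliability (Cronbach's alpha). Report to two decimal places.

α = 0.69

Σσ²ᵢ = 2.37 + 0.69 + 1.19 = 4.25
Σ_{i<j} σ_ij = 1.81
Var(T) = 4.25 + 2 × 1.81 = 7.87
α = (k/(k−1))·(1 − Σσ²ᵢ/Var(T)) = (3/2)·(1 − 4.25/7.87) = 0.69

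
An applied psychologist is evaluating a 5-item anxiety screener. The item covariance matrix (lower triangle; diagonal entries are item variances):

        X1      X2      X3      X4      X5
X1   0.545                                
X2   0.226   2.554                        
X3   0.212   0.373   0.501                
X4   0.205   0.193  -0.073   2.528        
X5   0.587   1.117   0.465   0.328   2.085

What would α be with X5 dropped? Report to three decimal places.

α = 0.361

Remaining items: X1, X2, X3, X4 (k = 4).
Σσᵢ² = 0.545 + 2.554 + 0.501 + 2.528 = 6.128
σ²_T = 6.128 + 2 × 1.136 = 8.400
α (item deleted) = (4/3)·(1 − 6.128/8.400) = 0.361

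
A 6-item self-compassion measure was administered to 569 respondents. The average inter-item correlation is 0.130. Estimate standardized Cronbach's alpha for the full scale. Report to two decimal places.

α = 0.47

Standardized α = k·r̄ / (1 + (k−1)·r̄) = 6 × 0.130 / (1 + 5 × 0.130)
  = 0.7800 / 1.6500 = 0.47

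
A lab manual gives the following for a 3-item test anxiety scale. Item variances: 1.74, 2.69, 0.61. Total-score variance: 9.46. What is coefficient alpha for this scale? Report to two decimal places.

α = 0.70

Σσᵢ² = 1.74 + 2.69 + 0.61 = 5.04
α = (k/(k−1))·(1 − Σσᵢ²/σ²_T) = (3/2)·(1 − 5.04/9.46) = 0.70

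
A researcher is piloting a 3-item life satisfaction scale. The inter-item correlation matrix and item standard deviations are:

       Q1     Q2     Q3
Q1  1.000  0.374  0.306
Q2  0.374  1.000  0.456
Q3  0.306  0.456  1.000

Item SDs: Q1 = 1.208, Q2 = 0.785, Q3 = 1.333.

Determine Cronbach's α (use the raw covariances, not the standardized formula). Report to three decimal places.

Σσ²ᵢ = 1.208² + 0.785² + 1.333² = 3.8524
Covariances σ_ij = r_ij · s_i · s_j:
  σ(Q1,Q2) = 0.374 × 1.208 × 0.785 = 0.3547
  σ(Q1,Q3) = 0.306 × 1.208 × 1.333 = 0.4927
  σ(Q2,Q3) = 0.456 × 0.785 × 1.333 = 0.4772
σ²_T = Σσ²ᵢ + 2·Σσ_ij = 3.8524 + 2 × 1.3246 = 6.5016
α = (3/2)·(1 − 3.8524/6.5016) = 0.611

α = 0.611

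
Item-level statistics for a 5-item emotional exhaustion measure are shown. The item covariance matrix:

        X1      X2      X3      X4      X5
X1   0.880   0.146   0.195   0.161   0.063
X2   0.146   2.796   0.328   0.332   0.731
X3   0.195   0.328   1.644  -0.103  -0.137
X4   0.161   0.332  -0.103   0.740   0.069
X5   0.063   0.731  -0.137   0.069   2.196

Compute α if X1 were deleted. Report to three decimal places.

Remaining items: X2, X3, X4, X5 (k = 4).
Σσᵢ² = 2.796 + 1.644 + 0.740 + 2.196 = 7.376
total variance = 7.376 + 2 × 1.220 = 9.816
α (item deleted) = (4/3)·(1 − 7.376/9.816) = 0.331

α = 0.331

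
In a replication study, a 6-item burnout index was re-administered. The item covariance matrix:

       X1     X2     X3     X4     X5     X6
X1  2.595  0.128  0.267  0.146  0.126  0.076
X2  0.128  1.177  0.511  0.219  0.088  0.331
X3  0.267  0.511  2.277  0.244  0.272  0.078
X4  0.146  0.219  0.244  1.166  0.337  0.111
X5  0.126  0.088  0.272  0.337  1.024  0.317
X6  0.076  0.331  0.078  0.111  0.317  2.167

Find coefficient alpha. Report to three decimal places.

coefficient alpha = 0.461

Σσᵢ² = 2.595 + 1.177 + 2.277 + 1.166 + 1.024 + 2.167 = 10.406
Sum of the distinct covariances = 3.251
σ²_T = 10.406 + 2 × 3.251 = 16.908
α = (k/(k−1))·(1 − Σσᵢ²/σ²_T) = (6/5)·(1 − 10.406/16.908) = 0.461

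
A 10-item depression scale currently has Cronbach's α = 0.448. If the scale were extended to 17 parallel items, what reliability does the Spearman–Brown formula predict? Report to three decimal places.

predicted reliability = 0.580

Length factor m = 17/10 = 1.7000
α' = m·α / (1 + (m−1)·α)
   = 17/10 × 0.448 / (1 + (17/10 − 1) × 0.448)
   = 0.7616 / 1.3136 = 0.580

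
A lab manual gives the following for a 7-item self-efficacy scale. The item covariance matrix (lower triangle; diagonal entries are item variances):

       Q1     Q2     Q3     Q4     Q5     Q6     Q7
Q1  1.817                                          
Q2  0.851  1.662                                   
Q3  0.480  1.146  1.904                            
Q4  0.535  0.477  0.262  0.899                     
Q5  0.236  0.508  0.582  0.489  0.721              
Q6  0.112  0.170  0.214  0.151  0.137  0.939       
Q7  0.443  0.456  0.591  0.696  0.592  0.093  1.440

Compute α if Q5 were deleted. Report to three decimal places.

α = 0.728

Remaining items: Q1, Q2, Q3, Q4, Q6, Q7 (k = 6).
Σσᵢ² = 1.817 + 1.662 + 1.904 + 0.899 + 0.939 + 1.440 = 8.661
σ²_total = 8.661 + 2 × 6.677 = 22.015
α (item deleted) = (6/5)·(1 − 8.661/22.015) = 0.728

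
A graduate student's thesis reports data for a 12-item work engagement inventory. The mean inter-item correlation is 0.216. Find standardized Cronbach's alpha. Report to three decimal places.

Standardized α = k·r̄ / (1 + (k−1)·r̄) = 12 × 0.216 / (1 + 11 × 0.216)
  = 2.5920 / 3.3760 = 0.768

standardized Cronbach's alpha = 0.768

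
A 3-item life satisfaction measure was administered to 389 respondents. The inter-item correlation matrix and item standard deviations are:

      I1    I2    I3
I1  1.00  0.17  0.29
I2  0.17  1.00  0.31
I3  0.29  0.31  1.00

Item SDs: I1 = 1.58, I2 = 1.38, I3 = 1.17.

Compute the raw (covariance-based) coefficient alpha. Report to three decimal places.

Σσ²ᵢ = 1.58² + 1.38² + 1.17² = 5.7697
Covariances σ_ij = r_ij · s_i · s_j:
  σ(I1,I2) = 0.17 × 1.58 × 1.38 = 0.3707
  σ(I1,I3) = 0.29 × 1.58 × 1.17 = 0.5361
  σ(I2,I3) = 0.31 × 1.38 × 1.17 = 0.5005
σ²_T = Σσ²ᵢ + 2·Σσ_ij = 5.7697 + 2 × 1.4073 = 8.5843
α = (3/2)·(1 − 5.7697/8.5843) = 0.492

α = 0.492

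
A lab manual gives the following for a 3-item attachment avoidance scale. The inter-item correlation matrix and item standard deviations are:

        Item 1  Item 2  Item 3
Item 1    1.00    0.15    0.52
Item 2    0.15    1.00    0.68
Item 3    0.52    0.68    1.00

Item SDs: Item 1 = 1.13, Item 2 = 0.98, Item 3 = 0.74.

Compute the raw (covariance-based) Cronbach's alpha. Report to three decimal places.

Σσ²ᵢ = 1.13² + 0.98² + 0.74² = 2.7849
Covariances σ_ij = r_ij · s_i · s_j:
  σ(Item 1,Item 2) = 0.15 × 1.13 × 0.98 = 0.1661
  σ(Item 1,Item 3) = 0.52 × 1.13 × 0.74 = 0.4348
  σ(Item 2,Item 3) = 0.68 × 0.98 × 0.74 = 0.4931
σ²_T = Σσ²ᵢ + 2·Σσ_ij = 2.7849 + 2 × 1.0940 = 4.9729
α = (3/2)·(1 − 2.7849/4.9729) = 0.660

α = 0.660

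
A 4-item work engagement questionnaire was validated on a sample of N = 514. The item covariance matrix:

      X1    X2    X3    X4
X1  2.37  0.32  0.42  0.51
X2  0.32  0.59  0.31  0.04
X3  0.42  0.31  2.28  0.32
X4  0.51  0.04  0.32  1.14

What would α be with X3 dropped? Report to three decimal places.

Remaining items: X1, X2, X4 (k = 3).
Σσ²ᵢ = 2.37 + 0.59 + 1.14 = 4.10
σ²_total = 4.10 + 2 × 0.87 = 5.84
α (item deleted) = (3/2)·(1 − 4.10/5.84) = 0.447

α = 0.447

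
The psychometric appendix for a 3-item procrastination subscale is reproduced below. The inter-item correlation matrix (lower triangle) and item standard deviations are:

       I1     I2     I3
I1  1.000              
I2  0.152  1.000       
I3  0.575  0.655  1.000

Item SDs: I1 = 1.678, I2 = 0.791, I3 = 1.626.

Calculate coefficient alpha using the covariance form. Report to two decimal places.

coefficient alpha = 0.69

Σσ²ᵢ = 1.678² + 0.791² + 1.626² = 6.0852
Covariances σ_ij = r_ij · s_i · s_j:
  σ(I1,I2) = 0.152 × 1.678 × 0.791 = 0.2017
  σ(I1,I3) = 0.575 × 1.678 × 1.626 = 1.5688
  σ(I2,I3) = 0.655 × 0.791 × 1.626 = 0.8424
σ²_T = Σσ²ᵢ + 2·Σσ_ij = 6.0852 + 2 × 2.6129 = 11.3110
α = (3/2)·(1 − 6.0852/11.3110) = 0.69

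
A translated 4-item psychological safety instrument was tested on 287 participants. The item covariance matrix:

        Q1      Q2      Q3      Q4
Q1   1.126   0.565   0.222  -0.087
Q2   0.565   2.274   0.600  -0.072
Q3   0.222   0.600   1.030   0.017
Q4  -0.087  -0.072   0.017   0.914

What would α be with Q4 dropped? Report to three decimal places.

Remaining items: Q1, Q2, Q3 (k = 3).
sum of item variances = 1.126 + 2.274 + 1.030 = 4.430
total variance = 4.430 + 2 × 1.387 = 7.204
α (item deleted) = (3/2)·(1 − 4.430/7.204) = 0.578

α = 0.578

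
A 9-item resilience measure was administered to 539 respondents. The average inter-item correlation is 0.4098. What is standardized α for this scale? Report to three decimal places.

α = 0.862

Standardized α = k·r̄ / (1 + (k−1)·r̄) = 9 × 0.4098 / (1 + 8 × 0.4098)
  = 3.6882 / 4.2784 = 0.862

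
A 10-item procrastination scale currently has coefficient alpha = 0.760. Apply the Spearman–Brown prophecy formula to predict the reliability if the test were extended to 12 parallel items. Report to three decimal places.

Length factor m = 12/10 = 1.2000
α' = m·α / (1 + (m−1)·α)
   = 12/10 × 0.760 / (1 + (12/10 − 1) × 0.760)
   = 0.9120 / 1.1520 = 0.792

predicted reliability = 0.792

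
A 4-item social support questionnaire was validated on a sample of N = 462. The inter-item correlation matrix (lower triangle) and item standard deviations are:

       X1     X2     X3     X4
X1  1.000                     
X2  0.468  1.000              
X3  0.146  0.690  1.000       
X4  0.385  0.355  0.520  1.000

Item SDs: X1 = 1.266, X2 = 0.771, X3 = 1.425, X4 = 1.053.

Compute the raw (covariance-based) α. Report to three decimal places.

α = 0.712

Σσ²ᵢ = 1.266² + 0.771² + 1.425² + 1.053² = 5.3366
Covariances σ_ij = r_ij · s_i · s_j:
  σ(X1,X2) = 0.468 × 1.266 × 0.771 = 0.4568
  σ(X1,X3) = 0.146 × 1.266 × 1.425 = 0.2634
  σ(X1,X4) = 0.385 × 1.266 × 1.053 = 0.5132
  σ(X2,X3) = 0.690 × 0.771 × 1.425 = 0.7581
  σ(X2,X4) = 0.355 × 0.771 × 1.053 = 0.2882
  σ(X3,X4) = 0.520 × 1.425 × 1.053 = 0.7803
σ²_T = Σσ²ᵢ + 2·Σσ_ij = 5.3366 + 2 × 3.0600 = 11.4566
α = (4/3)·(1 − 5.3366/11.4566) = 0.712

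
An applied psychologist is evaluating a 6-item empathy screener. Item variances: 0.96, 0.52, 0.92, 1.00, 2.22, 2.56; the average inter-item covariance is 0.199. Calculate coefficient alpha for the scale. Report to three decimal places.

α = 0.506

sum of item variances = 0.96 + 0.52 + 0.92 + 1.00 + 2.22 + 2.56 = 8.18
Sum of the 15 distinct covariances = 15 × 0.199 = 2.985
total variance = sum of item variances + 2·Σcov = 8.18 + 2 × 2.985 = 14.150
α = (6/5)·(1 − 8.18/14.150) = 0.506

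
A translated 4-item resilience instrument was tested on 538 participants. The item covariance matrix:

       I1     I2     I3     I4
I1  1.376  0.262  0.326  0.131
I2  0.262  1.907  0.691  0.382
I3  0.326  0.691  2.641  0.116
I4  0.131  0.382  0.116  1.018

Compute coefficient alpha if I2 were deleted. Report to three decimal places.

Remaining items: I1, I3, I4 (k = 3).
Σσ²ᵢ = 1.376 + 2.641 + 1.018 = 5.035
Var(T) = 5.035 + 2 × 0.573 = 6.181
α (item deleted) = (3/2)·(1 − 5.035/6.181) = 0.278

α = 0.278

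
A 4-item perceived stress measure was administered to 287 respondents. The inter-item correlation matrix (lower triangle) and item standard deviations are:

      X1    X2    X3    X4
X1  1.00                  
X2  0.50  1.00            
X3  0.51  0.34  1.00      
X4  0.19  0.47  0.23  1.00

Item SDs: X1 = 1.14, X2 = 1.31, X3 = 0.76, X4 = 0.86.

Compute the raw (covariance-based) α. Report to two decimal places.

α = 0.70

Σσ²ᵢ = 1.14² + 1.31² + 0.76² + 0.86² = 4.3329
Covariances σ_ij = r_ij · s_i · s_j:
  σ(X1,X2) = 0.50 × 1.14 × 1.31 = 0.7467
  σ(X1,X3) = 0.51 × 1.14 × 0.76 = 0.4419
  σ(X1,X4) = 0.19 × 1.14 × 0.86 = 0.1863
  σ(X2,X3) = 0.34 × 1.31 × 0.76 = 0.3385
  σ(X2,X4) = 0.47 × 1.31 × 0.86 = 0.5295
  σ(X3,X4) = 0.23 × 0.76 × 0.86 = 0.1503
σ²_T = Σσ²ᵢ + 2·Σσ_ij = 4.3329 + 2 × 2.3932 = 9.1193
α = (4/3)·(1 − 4.3329/9.1193) = 0.70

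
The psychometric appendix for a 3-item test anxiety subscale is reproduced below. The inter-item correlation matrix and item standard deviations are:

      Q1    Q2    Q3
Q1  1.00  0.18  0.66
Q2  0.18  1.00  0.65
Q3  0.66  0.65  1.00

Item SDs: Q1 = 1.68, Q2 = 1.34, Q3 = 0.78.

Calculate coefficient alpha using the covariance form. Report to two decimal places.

Σσ²ᵢ = 1.68² + 1.34² + 0.78² = 5.2264
Covariances σ_ij = r_ij · s_i · s_j:
  σ(Q1,Q2) = 0.18 × 1.68 × 1.34 = 0.4052
  σ(Q1,Q3) = 0.66 × 1.68 × 0.78 = 0.8649
  σ(Q2,Q3) = 0.65 × 1.34 × 0.78 = 0.6794
σ²_T = Σσ²ᵢ + 2·Σσ_ij = 5.2264 + 2 × 1.9495 = 9.1254
α = (3/2)·(1 − 5.2264/9.1254) = 0.64

α = 0.64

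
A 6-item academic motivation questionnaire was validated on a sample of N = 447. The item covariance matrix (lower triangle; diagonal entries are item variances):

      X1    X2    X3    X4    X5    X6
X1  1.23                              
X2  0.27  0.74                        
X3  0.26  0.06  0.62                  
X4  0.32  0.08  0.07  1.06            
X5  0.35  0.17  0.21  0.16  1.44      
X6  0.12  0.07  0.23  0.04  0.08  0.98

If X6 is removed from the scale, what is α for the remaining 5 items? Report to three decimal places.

α = 0.542

Remaining items: X1, X2, X3, X4, X5 (k = 5).
ΣVar(i) = 1.23 + 0.74 + 0.62 + 1.06 + 1.44 = 5.09
total variance = 5.09 + 2 × 1.95 = 8.99
α (item deleted) = (5/4)·(1 − 5.09/8.99) = 0.542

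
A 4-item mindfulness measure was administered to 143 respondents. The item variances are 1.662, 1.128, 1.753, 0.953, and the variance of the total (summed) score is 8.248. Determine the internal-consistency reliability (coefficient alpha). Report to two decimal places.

Σσᵢ² = 1.662 + 1.128 + 1.753 + 0.953 = 5.496
α = (k/(k−1))·(1 − Σσᵢ²/Var(T)) = (4/3)·(1 − 5.496/8.248) = 0.44

α = 0.44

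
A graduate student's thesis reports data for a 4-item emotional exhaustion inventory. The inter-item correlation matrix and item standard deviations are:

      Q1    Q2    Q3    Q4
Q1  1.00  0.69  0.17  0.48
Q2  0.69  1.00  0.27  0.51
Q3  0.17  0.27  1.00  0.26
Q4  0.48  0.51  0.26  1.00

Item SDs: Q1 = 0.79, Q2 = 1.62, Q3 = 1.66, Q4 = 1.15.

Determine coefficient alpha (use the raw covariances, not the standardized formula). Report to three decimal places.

coefficient alpha = 0.671

Σσ²ᵢ = 0.79² + 1.62² + 1.66² + 1.15² = 7.3266
Covariances σ_ij = r_ij · s_i · s_j:
  σ(Q1,Q2) = 0.69 × 0.79 × 1.62 = 0.8831
  σ(Q1,Q3) = 0.17 × 0.79 × 1.66 = 0.2229
  σ(Q1,Q4) = 0.48 × 0.79 × 1.15 = 0.4361
  σ(Q2,Q3) = 0.27 × 1.62 × 1.66 = 0.7261
  σ(Q2,Q4) = 0.51 × 1.62 × 1.15 = 0.9501
  σ(Q3,Q4) = 0.26 × 1.66 × 1.15 = 0.4963
σ²_T = Σσ²ᵢ + 2·Σσ_ij = 7.3266 + 2 × 3.7146 = 14.7558
α = (4/3)·(1 − 7.3266/14.7558) = 0.671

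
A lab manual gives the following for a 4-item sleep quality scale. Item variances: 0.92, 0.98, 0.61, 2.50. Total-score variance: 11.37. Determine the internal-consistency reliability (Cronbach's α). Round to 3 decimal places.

sum of item variances = 0.92 + 0.98 + 0.61 + 2.50 = 5.01
α = (k/(k−1))·(1 − sum of item variances/σ²_T) = (4/3)·(1 − 5.01/11.37) = 0.746

α = 0.746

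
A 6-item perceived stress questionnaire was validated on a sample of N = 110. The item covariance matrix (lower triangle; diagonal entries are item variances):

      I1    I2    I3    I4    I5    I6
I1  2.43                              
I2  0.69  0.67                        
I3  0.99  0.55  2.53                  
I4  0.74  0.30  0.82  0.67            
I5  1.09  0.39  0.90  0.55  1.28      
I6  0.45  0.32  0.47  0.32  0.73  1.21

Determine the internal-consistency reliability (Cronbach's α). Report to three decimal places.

Σσ²ᵢ = 2.43 + 0.67 + 2.53 + 0.67 + 1.28 + 1.21 = 8.79
Sum of the distinct covariances = 9.31
total variance = 8.79 + 2 × 9.31 = 27.41
α = (k/(k−1))·(1 − Σσ²ᵢ/total variance) = (6/5)·(1 − 8.79/27.41) = 0.815

Cronbach's α = 0.815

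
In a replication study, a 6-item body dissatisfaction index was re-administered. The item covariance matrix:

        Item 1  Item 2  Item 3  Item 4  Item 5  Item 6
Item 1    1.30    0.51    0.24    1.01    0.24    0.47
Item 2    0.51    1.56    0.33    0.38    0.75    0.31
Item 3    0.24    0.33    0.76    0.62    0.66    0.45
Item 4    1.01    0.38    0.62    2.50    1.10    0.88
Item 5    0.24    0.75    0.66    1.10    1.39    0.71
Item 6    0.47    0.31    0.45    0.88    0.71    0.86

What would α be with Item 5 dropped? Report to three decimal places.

Remaining items: Item 1, Item 2, Item 3, Item 4, Item 6 (k = 5).
ΣVar(i) = 1.30 + 1.56 + 0.76 + 2.50 + 0.86 = 6.98
Var(T) = 6.98 + 2 × 5.20 = 17.38
α (item deleted) = (5/4)·(1 − 6.98/17.38) = 0.748

α = 0.748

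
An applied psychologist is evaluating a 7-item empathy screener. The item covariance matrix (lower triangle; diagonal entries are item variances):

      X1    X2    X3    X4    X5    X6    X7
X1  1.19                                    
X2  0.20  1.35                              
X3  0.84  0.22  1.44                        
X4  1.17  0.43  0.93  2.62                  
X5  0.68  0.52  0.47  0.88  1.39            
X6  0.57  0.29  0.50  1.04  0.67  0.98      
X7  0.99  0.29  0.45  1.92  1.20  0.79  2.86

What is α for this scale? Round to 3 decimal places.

Σσᵢ² = 1.19 + 1.35 + 1.44 + 2.62 + 1.39 + 0.98 + 2.86 = 11.83
Sum of the distinct covariances = 15.05
total variance = 11.83 + 2 × 15.05 = 41.93
α = (k/(k−1))·(1 − Σσᵢ²/total variance) = (7/6)·(1 − 11.83/41.93) = 0.838

α = 0.838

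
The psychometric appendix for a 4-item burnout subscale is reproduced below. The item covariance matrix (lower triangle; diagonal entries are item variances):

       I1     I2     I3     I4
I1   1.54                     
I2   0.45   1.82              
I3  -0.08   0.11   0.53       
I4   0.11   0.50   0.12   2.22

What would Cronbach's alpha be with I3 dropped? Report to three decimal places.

Cronbach's alpha = 0.413

Remaining items: I1, I2, I4 (k = 3).
Σσᵢ² = 1.54 + 1.82 + 2.22 = 5.58
σ²_T = 5.58 + 2 × 1.06 = 7.70
α (item deleted) = (3/2)·(1 − 5.58/7.70) = 0.413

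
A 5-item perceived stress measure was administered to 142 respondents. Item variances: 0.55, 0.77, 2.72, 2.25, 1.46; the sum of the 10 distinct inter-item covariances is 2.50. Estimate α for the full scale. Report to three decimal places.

α = 0.490

Σσᵢ² = 0.55 + 0.77 + 2.72 + 2.25 + 1.46 = 7.75
Sum of distinct covariances = 2.50
total variance = Σσᵢ² + 2·Σcov = 7.75 + 2 × 2.50 = 12.75
α = (5/4)·(1 − 7.75/12.75) = 0.490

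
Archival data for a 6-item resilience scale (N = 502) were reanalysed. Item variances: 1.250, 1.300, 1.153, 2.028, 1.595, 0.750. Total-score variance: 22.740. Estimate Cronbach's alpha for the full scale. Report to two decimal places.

α = 0.77

Σσ²ᵢ = 1.250 + 1.300 + 1.153 + 2.028 + 1.595 + 0.750 = 8.076
α = (k/(k−1))·(1 − Σσ²ᵢ/total variance) = (6/5)·(1 − 8.076/22.740) = 0.77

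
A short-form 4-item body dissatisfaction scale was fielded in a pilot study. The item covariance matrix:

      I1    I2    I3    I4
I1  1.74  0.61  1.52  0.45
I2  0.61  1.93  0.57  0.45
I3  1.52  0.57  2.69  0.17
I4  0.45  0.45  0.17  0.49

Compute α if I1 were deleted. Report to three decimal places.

Remaining items: I2, I3, I4 (k = 3).
sum of item variances = 1.93 + 2.69 + 0.49 = 5.11
total variance = 5.11 + 2 × 1.19 = 7.49
α (item deleted) = (3/2)·(1 − 5.11/7.49) = 0.477

α = 0.477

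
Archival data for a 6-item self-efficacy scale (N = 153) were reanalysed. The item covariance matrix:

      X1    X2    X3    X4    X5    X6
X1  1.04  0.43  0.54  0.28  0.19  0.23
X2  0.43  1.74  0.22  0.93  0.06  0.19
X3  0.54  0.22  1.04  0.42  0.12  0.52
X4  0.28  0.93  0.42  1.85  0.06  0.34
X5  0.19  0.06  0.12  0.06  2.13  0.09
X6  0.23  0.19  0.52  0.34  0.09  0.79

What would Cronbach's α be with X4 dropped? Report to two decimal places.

Remaining items: X1, X2, X3, X5, X6 (k = 5).
Σσᵢ² = 1.04 + 1.74 + 1.04 + 2.13 + 0.79 = 6.74
total variance = 6.74 + 2 × 2.59 = 11.92
α (item deleted) = (5/4)·(1 − 6.74/11.92) = 0.54

Cronbach's α = 0.54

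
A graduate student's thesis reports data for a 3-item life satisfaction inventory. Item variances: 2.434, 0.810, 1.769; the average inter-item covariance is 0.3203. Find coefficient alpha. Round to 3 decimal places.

α = 0.416

Σσ²ᵢ = 2.434 + 0.810 + 1.769 = 5.013
Sum of the 3 distinct covariances = 3 × 0.3203 = 0.9609
total variance = Σσ²ᵢ + 2·Σcov = 5.013 + 2 × 0.9609 = 6.9348
α = (3/2)·(1 − 5.013/6.9348) = 0.416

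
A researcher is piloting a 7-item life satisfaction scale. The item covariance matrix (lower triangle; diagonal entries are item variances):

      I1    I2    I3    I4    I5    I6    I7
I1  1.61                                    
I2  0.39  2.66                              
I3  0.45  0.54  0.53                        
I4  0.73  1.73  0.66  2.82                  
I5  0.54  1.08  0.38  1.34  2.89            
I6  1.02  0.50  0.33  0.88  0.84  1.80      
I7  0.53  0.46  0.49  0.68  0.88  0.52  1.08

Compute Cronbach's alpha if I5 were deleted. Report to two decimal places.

α = 0.78

Remaining items: I1, I2, I3, I4, I6, I7 (k = 6).
sum of item variances = 1.61 + 2.66 + 0.53 + 2.82 + 1.80 + 1.08 = 10.50
σ²_T = 10.50 + 2 × 9.91 = 30.32
α (item deleted) = (6/5)·(1 − 10.50/30.32) = 0.78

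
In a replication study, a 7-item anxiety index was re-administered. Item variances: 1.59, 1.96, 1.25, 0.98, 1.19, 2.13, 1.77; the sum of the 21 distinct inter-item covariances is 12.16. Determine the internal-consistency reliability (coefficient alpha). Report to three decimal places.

coefficient alpha = 0.806

Σσᵢ² = 1.59 + 1.96 + 1.25 + 0.98 + 1.19 + 2.13 + 1.77 = 10.87
Sum of distinct covariances = 12.16
total variance = Σσᵢ² + 2·Σcov = 10.87 + 2 × 12.16 = 35.19
α = (7/6)·(1 − 10.87/35.19) = 0.806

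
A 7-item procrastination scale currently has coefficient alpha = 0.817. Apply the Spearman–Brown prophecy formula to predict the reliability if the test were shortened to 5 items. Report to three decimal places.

predicted reliability = 0.761

Length factor m = 5/7 = 0.7143
α' = m·α / (1 − (1−m)·α)
   = 5/7 × 0.817 / (1 − (1 − 5/7) × 0.817)
   = 0.5836 / 0.7666 = 0.761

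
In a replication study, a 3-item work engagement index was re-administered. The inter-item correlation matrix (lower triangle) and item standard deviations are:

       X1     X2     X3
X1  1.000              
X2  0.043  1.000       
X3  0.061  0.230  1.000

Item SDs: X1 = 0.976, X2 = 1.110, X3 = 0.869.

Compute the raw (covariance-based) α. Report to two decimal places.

Σσ²ᵢ = 0.976² + 1.110² + 0.869² = 2.9398
Covariances σ_ij = r_ij · s_i · s_j:
  σ(X1,X2) = 0.043 × 0.976 × 1.110 = 0.0466
  σ(X1,X3) = 0.061 × 0.976 × 0.869 = 0.0517
  σ(X2,X3) = 0.230 × 1.110 × 0.869 = 0.2219
σ²_T = Σσ²ᵢ + 2·Σσ_ij = 2.9398 + 2 × 0.3202 = 3.5802
α = (3/2)·(1 − 2.9398/3.5802) = 0.27

α = 0.27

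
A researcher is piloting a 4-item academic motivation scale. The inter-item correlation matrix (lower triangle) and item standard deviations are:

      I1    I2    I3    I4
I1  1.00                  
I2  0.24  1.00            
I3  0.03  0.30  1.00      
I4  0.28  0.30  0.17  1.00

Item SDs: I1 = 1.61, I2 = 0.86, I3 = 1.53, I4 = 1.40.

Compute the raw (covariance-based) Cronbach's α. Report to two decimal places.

Σσ²ᵢ = 1.61² + 0.86² + 1.53² + 1.40² = 7.6326
Covariances σ_ij = r_ij · s_i · s_j:
  σ(I1,I2) = 0.24 × 1.61 × 0.86 = 0.3323
  σ(I1,I3) = 0.03 × 1.61 × 1.53 = 0.0739
  σ(I1,I4) = 0.28 × 1.61 × 1.40 = 0.6311
  σ(I2,I3) = 0.30 × 0.86 × 1.53 = 0.3947
  σ(I2,I4) = 0.30 × 0.86 × 1.40 = 0.3612
  σ(I3,I4) = 0.17 × 1.53 × 1.40 = 0.3641
σ²_T = Σσ²ᵢ + 2·Σσ_ij = 7.6326 + 2 × 2.1573 = 11.9472
α = (4/3)·(1 − 7.6326/11.9472) = 0.48

Cronbach's α = 0.48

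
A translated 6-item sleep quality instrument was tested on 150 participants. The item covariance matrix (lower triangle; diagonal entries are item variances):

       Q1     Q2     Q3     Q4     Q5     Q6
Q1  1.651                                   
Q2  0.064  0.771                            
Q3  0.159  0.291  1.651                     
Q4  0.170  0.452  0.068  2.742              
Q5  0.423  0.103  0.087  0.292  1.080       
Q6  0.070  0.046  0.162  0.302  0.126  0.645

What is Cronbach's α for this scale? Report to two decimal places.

sum of item variances = 1.651 + 0.771 + 1.651 + 2.742 + 1.080 + 0.645 = 8.540
Sum of the distinct covariances = 2.815
σ²_total = 8.540 + 2 × 2.815 = 14.170
α = (k/(k−1))·(1 − sum of item variances/σ²_total) = (6/5)·(1 − 8.540/14.170) = 0.48

Cronbach's α = 0.48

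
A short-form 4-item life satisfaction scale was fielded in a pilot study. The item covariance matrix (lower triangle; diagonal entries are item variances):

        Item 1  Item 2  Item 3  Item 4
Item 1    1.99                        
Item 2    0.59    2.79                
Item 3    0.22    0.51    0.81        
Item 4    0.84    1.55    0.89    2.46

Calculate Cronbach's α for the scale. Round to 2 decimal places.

Cronbach's α = 0.71

Σσ²ᵢ = 1.99 + 2.79 + 0.81 + 2.46 = 8.05
Sum of off-diagonal covariances = 4.60
Var(T) = 8.05 + 2 × 4.60 = 17.25
α = (k/(k−1))·(1 − Σσ²ᵢ/Var(T)) = (4/3)·(1 − 8.05/17.25) = 0.71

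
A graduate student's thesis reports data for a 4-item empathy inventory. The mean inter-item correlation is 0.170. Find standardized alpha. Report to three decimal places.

Standardized α = k·r̄ / (1 + (k−1)·r̄) = 4 × 0.170 / (1 + 3 × 0.170)
  = 0.6800 / 1.5100 = 0.450

α = 0.450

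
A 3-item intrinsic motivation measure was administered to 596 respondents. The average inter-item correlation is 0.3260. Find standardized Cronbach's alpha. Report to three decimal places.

standardized Cronbach's alpha = 0.592

Standardized α = k·r̄ / (1 + (k−1)·r̄) = 3 × 0.3260 / (1 + 2 × 0.3260)
  = 0.9780 / 1.6520 = 0.592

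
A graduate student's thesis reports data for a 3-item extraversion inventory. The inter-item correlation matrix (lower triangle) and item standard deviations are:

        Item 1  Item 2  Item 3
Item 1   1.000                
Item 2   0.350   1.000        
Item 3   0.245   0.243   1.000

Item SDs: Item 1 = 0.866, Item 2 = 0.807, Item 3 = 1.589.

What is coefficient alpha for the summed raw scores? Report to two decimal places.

coefficient alpha = 0.47

Σσ²ᵢ = 0.866² + 0.807² + 1.589² = 3.9261
Covariances σ_ij = r_ij · s_i · s_j:
  σ(Item 1,Item 2) = 0.350 × 0.866 × 0.807 = 0.2446
  σ(Item 1,Item 3) = 0.245 × 0.866 × 1.589 = 0.3371
  σ(Item 2,Item 3) = 0.243 × 0.807 × 1.589 = 0.3116
σ²_T = Σσ²ᵢ + 2·Σσ_ij = 3.9261 + 2 × 0.8933 = 5.7127
α = (3/2)·(1 − 3.9261/5.7127) = 0.47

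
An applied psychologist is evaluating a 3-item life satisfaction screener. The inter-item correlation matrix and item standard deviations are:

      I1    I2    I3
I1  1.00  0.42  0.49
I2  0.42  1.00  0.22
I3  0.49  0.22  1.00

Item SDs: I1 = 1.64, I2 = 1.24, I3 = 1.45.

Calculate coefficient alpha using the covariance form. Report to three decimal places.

coefficient alpha = 0.649

Σσ²ᵢ = 1.64² + 1.24² + 1.45² = 6.3297
Covariances σ_ij = r_ij · s_i · s_j:
  σ(I1,I2) = 0.42 × 1.64 × 1.24 = 0.8541
  σ(I1,I3) = 0.49 × 1.64 × 1.45 = 1.1652
  σ(I2,I3) = 0.22 × 1.24 × 1.45 = 0.3956
σ²_T = Σσ²ᵢ + 2·Σσ_ij = 6.3297 + 2 × 2.4149 = 11.1595
α = (3/2)·(1 − 6.3297/11.1595) = 0.649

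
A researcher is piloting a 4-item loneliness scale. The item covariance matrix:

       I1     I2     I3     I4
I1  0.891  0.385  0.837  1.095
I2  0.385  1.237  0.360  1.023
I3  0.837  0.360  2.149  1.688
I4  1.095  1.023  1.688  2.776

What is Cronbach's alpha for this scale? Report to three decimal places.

Σσ²ᵢ = 0.891 + 1.237 + 2.149 + 2.776 = 7.053
Sum of the distinct covariances = 5.388
total variance = 7.053 + 2 × 5.388 = 17.829
α = (k/(k−1))·(1 − Σσ²ᵢ/total variance) = (4/3)·(1 − 7.053/17.829) = 0.806

Cronbach's alpha = 0.806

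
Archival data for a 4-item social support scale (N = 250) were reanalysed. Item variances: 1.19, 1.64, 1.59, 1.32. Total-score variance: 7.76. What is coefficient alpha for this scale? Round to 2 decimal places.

coefficient alpha = 0.35

Σσᵢ² = 1.19 + 1.64 + 1.59 + 1.32 = 5.74
α = (k/(k−1))·(1 − Σσᵢ²/σ²_total) = (4/3)·(1 − 5.74/7.76) = 0.35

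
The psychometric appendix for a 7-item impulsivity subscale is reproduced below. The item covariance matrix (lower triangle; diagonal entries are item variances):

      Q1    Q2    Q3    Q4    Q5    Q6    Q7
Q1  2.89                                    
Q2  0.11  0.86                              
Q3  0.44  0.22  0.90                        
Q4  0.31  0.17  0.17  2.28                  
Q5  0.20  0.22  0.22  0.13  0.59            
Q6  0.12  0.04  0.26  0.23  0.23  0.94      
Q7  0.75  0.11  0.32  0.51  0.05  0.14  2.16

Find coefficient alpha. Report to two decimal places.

coefficient alpha = 0.56

ΣVar(i) = 2.89 + 0.86 + 0.90 + 2.28 + 0.59 + 0.94 + 2.16 = 10.62
Sum of the distinct covariances = 4.95
σ²_T = 10.62 + 2 × 4.95 = 20.52
α = (k/(k−1))·(1 − ΣVar(i)/σ²_T) = (7/6)·(1 − 10.62/20.52) = 0.56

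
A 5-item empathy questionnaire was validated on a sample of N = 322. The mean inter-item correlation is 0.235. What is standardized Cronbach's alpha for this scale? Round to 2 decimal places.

α = 0.61

Standardized α = k·r̄ / (1 + (k−1)·r̄) = 5 × 0.235 / (1 + 4 × 0.235)
  = 1.1750 / 1.9400 = 0.61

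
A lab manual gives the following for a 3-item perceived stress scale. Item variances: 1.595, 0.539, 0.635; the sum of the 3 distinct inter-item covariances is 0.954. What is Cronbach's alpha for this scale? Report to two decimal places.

ΣVar(i) = 1.595 + 0.539 + 0.635 = 2.769
Sum of distinct covariances = 0.954
σ²_T = ΣVar(i) + 2·Σcov = 2.769 + 2 × 0.954 = 4.677
α = (3/2)·(1 − 2.769/4.677) = 0.61

Cronbach's alpha = 0.61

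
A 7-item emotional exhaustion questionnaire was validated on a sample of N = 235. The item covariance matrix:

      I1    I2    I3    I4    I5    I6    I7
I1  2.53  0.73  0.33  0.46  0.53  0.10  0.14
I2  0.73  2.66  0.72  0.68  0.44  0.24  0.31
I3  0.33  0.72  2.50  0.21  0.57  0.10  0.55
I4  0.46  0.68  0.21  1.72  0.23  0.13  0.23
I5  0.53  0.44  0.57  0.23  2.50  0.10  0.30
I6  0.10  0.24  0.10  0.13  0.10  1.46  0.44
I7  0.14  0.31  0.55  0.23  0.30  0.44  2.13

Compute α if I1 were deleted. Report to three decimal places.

Remaining items: I2, I3, I4, I5, I6, I7 (k = 6).
Σσᵢ² = 2.66 + 2.50 + 1.72 + 2.50 + 1.46 + 2.13 = 12.97
σ²_T = 12.97 + 2 × 5.25 = 23.47
α (item deleted) = (6/5)·(1 − 12.97/23.47) = 0.537

α = 0.537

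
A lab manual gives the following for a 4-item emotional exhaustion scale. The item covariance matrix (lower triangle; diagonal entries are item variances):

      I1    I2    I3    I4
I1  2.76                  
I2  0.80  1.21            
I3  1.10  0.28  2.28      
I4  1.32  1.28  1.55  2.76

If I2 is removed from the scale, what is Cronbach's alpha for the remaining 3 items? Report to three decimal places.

Cronbach's alpha = 0.757

Remaining items: I1, I3, I4 (k = 3).
Σσᵢ² = 2.76 + 2.28 + 2.76 = 7.80
Var(T) = 7.80 + 2 × 3.97 = 15.74
α (item deleted) = (3/2)·(1 − 7.80/15.74) = 0.757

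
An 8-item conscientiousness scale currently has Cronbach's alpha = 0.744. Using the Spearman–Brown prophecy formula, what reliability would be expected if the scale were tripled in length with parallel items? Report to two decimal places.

Length factor m = 3
α' = m·α / (1 + (m−1)·α)
   = 3 × 0.744 / (1 + (3 − 1) × 0.744)
   = 2.2320 / 2.4880 = 0.90

predicted reliability = 0.90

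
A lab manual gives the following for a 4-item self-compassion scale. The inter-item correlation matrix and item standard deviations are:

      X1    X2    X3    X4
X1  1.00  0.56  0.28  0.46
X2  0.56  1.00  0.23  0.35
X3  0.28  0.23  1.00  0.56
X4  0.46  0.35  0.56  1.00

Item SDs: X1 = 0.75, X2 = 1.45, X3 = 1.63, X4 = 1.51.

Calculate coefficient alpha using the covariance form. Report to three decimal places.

Σσ²ᵢ = 0.75² + 1.45² + 1.63² + 1.51² = 7.6020
Covariances σ_ij = r_ij · s_i · s_j:
  σ(X1,X2) = 0.56 × 0.75 × 1.45 = 0.6090
  σ(X1,X3) = 0.28 × 0.75 × 1.63 = 0.3423
  σ(X1,X4) = 0.46 × 0.75 × 1.51 = 0.5210
  σ(X2,X3) = 0.23 × 1.45 × 1.63 = 0.5436
  σ(X2,X4) = 0.35 × 1.45 × 1.51 = 0.7663
  σ(X3,X4) = 0.56 × 1.63 × 1.51 = 1.3783
σ²_T = Σσ²ᵢ + 2·Σσ_ij = 7.6020 + 2 × 4.1605 = 15.9230
α = (4/3)·(1 − 7.6020/15.9230) = 0.697

coefficient alpha = 0.697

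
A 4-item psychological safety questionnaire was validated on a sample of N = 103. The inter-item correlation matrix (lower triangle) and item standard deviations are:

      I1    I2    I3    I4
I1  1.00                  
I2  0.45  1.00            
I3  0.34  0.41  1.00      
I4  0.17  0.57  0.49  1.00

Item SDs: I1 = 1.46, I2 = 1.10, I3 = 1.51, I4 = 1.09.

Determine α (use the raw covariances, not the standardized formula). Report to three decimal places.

Σσ²ᵢ = 1.46² + 1.10² + 1.51² + 1.09² = 6.8098
Covariances σ_ij = r_ij · s_i · s_j:
  σ(I1,I2) = 0.45 × 1.46 × 1.10 = 0.7227
  σ(I1,I3) = 0.34 × 1.46 × 1.51 = 0.7496
  σ(I1,I4) = 0.17 × 1.46 × 1.09 = 0.2705
  σ(I2,I3) = 0.41 × 1.10 × 1.51 = 0.6810
  σ(I2,I4) = 0.57 × 1.10 × 1.09 = 0.6834
  σ(I3,I4) = 0.49 × 1.51 × 1.09 = 0.8065
σ²_T = Σσ²ᵢ + 2·Σσ_ij = 6.8098 + 2 × 3.9137 = 14.6372
α = (4/3)·(1 − 6.8098/14.6372) = 0.713

α = 0.713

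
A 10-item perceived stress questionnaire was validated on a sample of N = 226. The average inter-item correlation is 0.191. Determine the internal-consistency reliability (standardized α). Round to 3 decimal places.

Standardized α = k·r̄ / (1 + (k−1)·r̄) = 10 × 0.191 / (1 + 9 × 0.191)
  = 1.9100 / 2.7190 = 0.702

α = 0.702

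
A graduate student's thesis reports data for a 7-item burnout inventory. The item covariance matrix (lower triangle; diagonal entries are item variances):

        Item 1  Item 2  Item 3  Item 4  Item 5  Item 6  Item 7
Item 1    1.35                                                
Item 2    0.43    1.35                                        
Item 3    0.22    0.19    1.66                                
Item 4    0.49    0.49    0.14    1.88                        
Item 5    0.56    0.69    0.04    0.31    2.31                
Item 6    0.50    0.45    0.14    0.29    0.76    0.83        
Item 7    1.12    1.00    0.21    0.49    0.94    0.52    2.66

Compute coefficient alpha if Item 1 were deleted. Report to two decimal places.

coefficient alpha = 0.67

Remaining items: Item 2, Item 3, Item 4, Item 5, Item 6, Item 7 (k = 6).
sum of item variances = 1.35 + 1.66 + 1.88 + 2.31 + 0.83 + 2.66 = 10.69
Var(T) = 10.69 + 2 × 6.66 = 24.01
α (item deleted) = (6/5)·(1 − 10.69/24.01) = 0.67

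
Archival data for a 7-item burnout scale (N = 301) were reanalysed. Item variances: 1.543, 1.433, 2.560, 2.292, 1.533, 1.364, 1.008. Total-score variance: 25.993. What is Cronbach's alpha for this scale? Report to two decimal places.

α = 0.64

Σσᵢ² = 1.543 + 1.433 + 2.560 + 2.292 + 1.533 + 1.364 + 1.008 = 11.733
α = (k/(k−1))·(1 − Σσᵢ²/total variance) = (7/6)·(1 − 11.733/25.993) = 0.64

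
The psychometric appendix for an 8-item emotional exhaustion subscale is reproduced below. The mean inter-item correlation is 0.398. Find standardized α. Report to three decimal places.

α = 0.841

Standardized α = k·r̄ / (1 + (k−1)·r̄) = 8 × 0.398 / (1 + 7 × 0.398)
  = 3.1840 / 3.7860 = 0.841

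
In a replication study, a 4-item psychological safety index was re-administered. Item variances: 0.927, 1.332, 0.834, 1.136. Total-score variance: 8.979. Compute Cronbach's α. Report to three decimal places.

Σσ²ᵢ = 0.927 + 1.332 + 0.834 + 1.136 = 4.229
α = (k/(k−1))·(1 − Σσ²ᵢ/σ²_total) = (4/3)·(1 − 4.229/8.979) = 0.705

Cronbach's α = 0.705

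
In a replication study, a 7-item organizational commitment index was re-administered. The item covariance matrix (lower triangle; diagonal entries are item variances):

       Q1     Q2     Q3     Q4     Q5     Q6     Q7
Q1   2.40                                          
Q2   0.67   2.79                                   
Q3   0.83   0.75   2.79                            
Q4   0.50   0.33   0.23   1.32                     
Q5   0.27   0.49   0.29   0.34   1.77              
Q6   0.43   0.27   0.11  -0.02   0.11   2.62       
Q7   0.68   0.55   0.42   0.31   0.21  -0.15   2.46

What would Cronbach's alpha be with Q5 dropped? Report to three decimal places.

Remaining items: Q1, Q2, Q3, Q4, Q6, Q7 (k = 6).
Σσᵢ² = 2.40 + 2.79 + 2.79 + 1.32 + 2.62 + 2.46 = 14.38
total variance = 14.38 + 2 × 5.91 = 26.20
α (item deleted) = (6/5)·(1 − 14.38/26.20) = 0.541

α = 0.541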